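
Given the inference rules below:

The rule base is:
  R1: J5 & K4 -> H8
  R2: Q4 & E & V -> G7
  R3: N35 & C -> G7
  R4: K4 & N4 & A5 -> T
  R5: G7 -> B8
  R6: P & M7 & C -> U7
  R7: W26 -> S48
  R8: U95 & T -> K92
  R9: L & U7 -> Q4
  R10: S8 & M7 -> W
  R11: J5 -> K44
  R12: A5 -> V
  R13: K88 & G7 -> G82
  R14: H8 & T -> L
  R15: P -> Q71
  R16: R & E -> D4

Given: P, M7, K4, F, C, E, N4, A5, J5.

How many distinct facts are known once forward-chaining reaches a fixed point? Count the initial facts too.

Round 1: R1 [J5 & K4 -> H8]; R4 [K4 & N4 & A5 -> T]; R6 [P & M7 & C -> U7]; R11 [J5 -> K44]; R12 [A5 -> V]; R15 [P -> Q71]. New: H8, T, U7, K44, V, Q71.
Round 2: R14 [H8 & T -> L]. New: L.
Round 3: R9 [L & U7 -> Q4]. New: Q4.
Round 4: R2 [Q4 & E & V -> G7]. New: G7.
Round 5: R5 [G7 -> B8]. New: B8.
Closure: {A5, B8, C, E, F, G7, H8, J5, K4, K44, L, M7, N4, P, Q4, Q71, T, U7, V} — 19 facts.

19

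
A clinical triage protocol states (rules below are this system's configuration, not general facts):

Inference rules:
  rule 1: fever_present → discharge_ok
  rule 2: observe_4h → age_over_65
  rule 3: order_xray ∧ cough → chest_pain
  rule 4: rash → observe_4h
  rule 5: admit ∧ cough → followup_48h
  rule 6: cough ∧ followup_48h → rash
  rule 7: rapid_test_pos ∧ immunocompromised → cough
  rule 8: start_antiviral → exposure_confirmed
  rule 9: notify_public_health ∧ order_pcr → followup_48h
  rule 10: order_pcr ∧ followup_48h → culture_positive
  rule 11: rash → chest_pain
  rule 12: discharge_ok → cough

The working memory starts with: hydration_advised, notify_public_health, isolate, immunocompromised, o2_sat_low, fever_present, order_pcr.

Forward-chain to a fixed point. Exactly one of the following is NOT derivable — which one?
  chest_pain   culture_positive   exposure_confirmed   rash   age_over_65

exposure_confirmed

Round 1 — rule 1, rule 9, derive discharge_ok, followup_48h.
Round 2 — rule 10, rule 12, derive culture_positive, cough.
Round 3 — rule 6, derive rash.
Round 4 — rule 4, rule 11, derive observe_4h, chest_pain.
Round 5 — rule 2, derive age_over_65.
Derived: chest_pain (round 4), culture_positive (round 2), rash (round 3), age_over_65 (round 5). exposure_confirmed never appears in any round.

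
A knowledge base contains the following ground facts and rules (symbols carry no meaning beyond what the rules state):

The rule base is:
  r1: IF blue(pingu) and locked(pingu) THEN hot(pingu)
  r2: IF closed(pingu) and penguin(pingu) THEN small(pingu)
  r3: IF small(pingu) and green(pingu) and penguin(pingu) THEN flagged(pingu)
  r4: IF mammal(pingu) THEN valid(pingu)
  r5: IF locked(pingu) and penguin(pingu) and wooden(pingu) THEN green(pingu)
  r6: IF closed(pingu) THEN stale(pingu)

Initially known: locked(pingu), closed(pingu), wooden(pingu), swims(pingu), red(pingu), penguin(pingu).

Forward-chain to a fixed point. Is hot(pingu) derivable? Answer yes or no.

Round 1: r2 [IF closed(pingu) and penguin(pingu) THEN small(pingu)]; r5 [IF locked(pingu) and penguin(pingu) and wooden(pingu) THEN green(pingu)]; r6 [IF closed(pingu) THEN stale(pingu)]. Adds small(pingu), green(pingu), stale(pingu).
Round 2: r3 [IF small(pingu) and green(pingu) and penguin(pingu) THEN flagged(pingu)]. Adds flagged(pingu).
Fixed point reached. hot(pingu) is concluded only by r1; r1 needs blue(pingu) (never derived).

no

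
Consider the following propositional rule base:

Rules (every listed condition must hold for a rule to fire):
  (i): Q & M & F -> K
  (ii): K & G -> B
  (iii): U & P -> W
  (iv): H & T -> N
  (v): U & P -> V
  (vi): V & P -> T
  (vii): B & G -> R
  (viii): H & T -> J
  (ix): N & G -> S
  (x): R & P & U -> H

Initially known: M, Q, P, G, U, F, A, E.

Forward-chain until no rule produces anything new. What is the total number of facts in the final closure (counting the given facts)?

18

[1] (i) [Q & M & F -> K]; (iii) [U & P -> W]; (v) [U & P -> V]. ⇒ new: K, W, V.
[2] (ii) [K & G -> B]; (vi) [V & P -> T]. ⇒ new: B, T.
[3] (vii) [B & G -> R]. ⇒ new: R.
[4] (x) [R & P & U -> H]. ⇒ new: H.
[5] (iv) [H & T -> N]; (viii) [H & T -> J]. ⇒ new: N, J.
[6] (ix) [N & G -> S]. ⇒ new: S.
Closure: {A, B, E, F, G, H, J, K, M, N, P, Q, R, S, T, U, V, W} — 18 facts.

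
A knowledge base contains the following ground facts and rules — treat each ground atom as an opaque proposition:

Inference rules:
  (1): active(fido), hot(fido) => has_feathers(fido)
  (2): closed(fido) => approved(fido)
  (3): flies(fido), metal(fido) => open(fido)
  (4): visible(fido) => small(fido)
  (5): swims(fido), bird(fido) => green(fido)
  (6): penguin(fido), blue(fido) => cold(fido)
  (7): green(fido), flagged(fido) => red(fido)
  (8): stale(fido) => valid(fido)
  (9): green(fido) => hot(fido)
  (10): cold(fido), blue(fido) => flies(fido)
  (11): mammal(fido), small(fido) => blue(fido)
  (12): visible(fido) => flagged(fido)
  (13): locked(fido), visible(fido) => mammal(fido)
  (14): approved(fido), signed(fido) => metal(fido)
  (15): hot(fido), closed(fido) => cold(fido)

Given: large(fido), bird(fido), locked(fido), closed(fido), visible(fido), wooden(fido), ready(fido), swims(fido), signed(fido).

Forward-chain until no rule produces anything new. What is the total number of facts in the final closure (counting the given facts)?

[1] (2) [closed(fido) => approved(fido)]; (4) [visible(fido) => small(fido)]; (5) [swims(fido), bird(fido) => green(fido)]; (12) [visible(fido) => flagged(fido)]; (13) [locked(fido), visible(fido) => mammal(fido)]. ⇒ new: approved(fido), small(fido), green(fido), flagged(fido), mammal(fido).
[2] (7) [green(fido), flagged(fido) => red(fido)]; (9) [green(fido) => hot(fido)]; (11) [mammal(fido), small(fido) => blue(fido)]; (14) [approved(fido), signed(fido) => metal(fido)]. ⇒ new: red(fido), hot(fido), blue(fido), metal(fido).
[3] (15) [hot(fido), closed(fido) => cold(fido)]. ⇒ new: cold(fido).
[4] (10) [cold(fido), blue(fido) => flies(fido)]. ⇒ new: flies(fido).
[5] (3) [flies(fido), metal(fido) => open(fido)]. ⇒ new: open(fido).
Closure: {approved(fido), bird(fido), blue(fido), closed(fido), cold(fido), flagged(fido), flies(fido), green(fido), hot(fido), large(fido), locked(fido), mammal(fido), metal(fido), open(fido), ready(fido), red(fido), signed(fido), small(fido), swims(fido), visible(fido), wooden(fido)} — 21 facts.

21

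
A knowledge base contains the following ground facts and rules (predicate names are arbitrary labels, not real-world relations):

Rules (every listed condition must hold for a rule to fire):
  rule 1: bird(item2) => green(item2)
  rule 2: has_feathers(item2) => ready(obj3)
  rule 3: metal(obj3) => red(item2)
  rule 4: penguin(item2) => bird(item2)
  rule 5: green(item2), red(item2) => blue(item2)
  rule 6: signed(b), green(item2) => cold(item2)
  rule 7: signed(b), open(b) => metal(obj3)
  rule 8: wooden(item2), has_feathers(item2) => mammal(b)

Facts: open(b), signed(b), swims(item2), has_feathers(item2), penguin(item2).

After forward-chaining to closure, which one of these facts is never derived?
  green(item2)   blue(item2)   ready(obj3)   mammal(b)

mammal(b)

Round 1: rule 2 [has_feathers(item2) => ready(obj3)]; rule 4 [penguin(item2) => bird(item2)]; rule 7 [signed(b), open(b) => metal(obj3)]. New: ready(obj3), bird(item2), metal(obj3).
Round 2: rule 1 [bird(item2) => green(item2)]; rule 3 [metal(obj3) => red(item2)]. New: green(item2), red(item2).
Round 3: rule 5 [green(item2), red(item2) => blue(item2)]; rule 6 [signed(b), green(item2) => cold(item2)]. New: blue(item2), cold(item2).
Derived: green(item2) (round 2), ready(obj3) (round 1), blue(item2) (round 3). mammal(b) never appears in any round.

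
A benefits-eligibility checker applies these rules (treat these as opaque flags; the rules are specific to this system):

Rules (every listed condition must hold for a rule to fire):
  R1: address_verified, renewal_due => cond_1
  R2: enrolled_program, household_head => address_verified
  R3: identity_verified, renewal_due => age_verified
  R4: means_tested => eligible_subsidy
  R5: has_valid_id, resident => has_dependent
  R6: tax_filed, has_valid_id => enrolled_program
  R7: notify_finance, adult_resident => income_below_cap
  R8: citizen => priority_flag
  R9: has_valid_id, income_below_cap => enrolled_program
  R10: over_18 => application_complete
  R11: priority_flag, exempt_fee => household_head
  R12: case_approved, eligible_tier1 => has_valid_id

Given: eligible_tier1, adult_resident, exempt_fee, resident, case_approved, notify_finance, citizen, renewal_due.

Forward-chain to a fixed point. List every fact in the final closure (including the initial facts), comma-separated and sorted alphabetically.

Round 1: R7 [notify_finance, adult_resident => income_below_cap]; R8 [citizen => priority_flag]; R12 [case_approved, eligible_tier1 => has_valid_id]. New: income_below_cap, priority_flag, has_valid_id.
Round 2: R5 [has_valid_id, resident => has_dependent]; R9 [has_valid_id, income_below_cap => enrolled_program]; R11 [priority_flag, exempt_fee => household_head]. New: has_dependent, enrolled_program, household_head.
Round 3: R2 [enrolled_program, household_head => address_verified]. New: address_verified.
Round 4: R1 [address_verified, renewal_due => cond_1]. New: cond_1.

address_verified, adult_resident, case_approved, citizen, cond_1, eligible_tier1, enrolled_program, exempt_fee, has_dependent, has_valid_id, household_head, income_below_cap, notify_finance, priority_flag, renewal_due, resident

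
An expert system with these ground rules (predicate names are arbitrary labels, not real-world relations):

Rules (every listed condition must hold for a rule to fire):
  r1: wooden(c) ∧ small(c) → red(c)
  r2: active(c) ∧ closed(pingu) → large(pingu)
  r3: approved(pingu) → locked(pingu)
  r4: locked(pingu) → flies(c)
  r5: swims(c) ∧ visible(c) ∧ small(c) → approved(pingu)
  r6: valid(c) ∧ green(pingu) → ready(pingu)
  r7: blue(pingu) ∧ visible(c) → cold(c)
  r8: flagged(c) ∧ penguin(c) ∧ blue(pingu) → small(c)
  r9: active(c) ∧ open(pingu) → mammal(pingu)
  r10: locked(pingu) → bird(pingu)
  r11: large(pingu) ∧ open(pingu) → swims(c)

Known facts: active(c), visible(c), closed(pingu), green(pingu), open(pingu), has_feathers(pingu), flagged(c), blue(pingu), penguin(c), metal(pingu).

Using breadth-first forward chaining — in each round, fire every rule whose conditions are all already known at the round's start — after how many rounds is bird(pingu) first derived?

Round 1: r2 [active(c) ∧ closed(pingu) → large(pingu)]; r7 [blue(pingu) ∧ visible(c) → cold(c)]; r8 [flagged(c) ∧ penguin(c) ∧ blue(pingu) → small(c)]; r9 [active(c) ∧ open(pingu) → mammal(pingu)]. New: large(pingu), cold(c), small(c), mammal(pingu).
Round 2: r11 [large(pingu) ∧ open(pingu) → swims(c)]. New: swims(c).
Round 3: r5 [swims(c) ∧ visible(c) ∧ small(c) → approved(pingu)]. New: approved(pingu).
Round 4: r3 [approved(pingu) → locked(pingu)]. New: locked(pingu).
Round 5: r4 [locked(pingu) → flies(c)]; r10 [locked(pingu) → bird(pingu)]. New: flies(c), bird(pingu).
bird(pingu) first appears in round 5.

5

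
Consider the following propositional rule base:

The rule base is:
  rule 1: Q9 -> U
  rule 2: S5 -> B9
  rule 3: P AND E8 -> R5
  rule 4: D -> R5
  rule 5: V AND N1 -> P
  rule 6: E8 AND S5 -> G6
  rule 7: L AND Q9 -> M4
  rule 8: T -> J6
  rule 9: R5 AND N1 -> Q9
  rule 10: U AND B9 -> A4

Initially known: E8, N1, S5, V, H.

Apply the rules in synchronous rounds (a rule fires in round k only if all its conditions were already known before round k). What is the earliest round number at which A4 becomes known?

5

Round 1 — rule 2, rule 5, rule 6, derive B9, P, G6.
Round 2 — rule 3, derive R5.
Round 3 — rule 9, derive Q9.
Round 4 — rule 1, derive U.
Round 5 — rule 10, derive A4.
A4 first appears in round 5.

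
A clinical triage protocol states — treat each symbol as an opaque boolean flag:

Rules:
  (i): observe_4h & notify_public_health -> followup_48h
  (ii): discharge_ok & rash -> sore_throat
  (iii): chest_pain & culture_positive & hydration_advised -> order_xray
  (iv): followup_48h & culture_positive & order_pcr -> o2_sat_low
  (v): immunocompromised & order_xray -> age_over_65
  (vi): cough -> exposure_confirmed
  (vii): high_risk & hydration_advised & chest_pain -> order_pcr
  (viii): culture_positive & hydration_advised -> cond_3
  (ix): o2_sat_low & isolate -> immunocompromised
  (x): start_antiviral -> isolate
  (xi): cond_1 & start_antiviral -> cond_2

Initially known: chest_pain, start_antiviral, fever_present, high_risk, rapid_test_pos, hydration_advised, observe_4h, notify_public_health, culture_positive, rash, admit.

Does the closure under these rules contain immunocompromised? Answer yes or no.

Round 1: (i) [observe_4h & notify_public_health -> followup_48h]; (iii) [chest_pain & culture_positive & hydration_advised -> order_xray]; (vii) [high_risk & hydration_advised & chest_pain -> order_pcr]; (viii) [culture_positive & hydration_advised -> cond_3]; (x) [start_antiviral -> isolate]. Adds followup_48h, order_xray, order_pcr, cond_3, isolate.
Round 2: (iv) [followup_48h & culture_positive & order_pcr -> o2_sat_low]. Adds o2_sat_low.
Round 3: (ix) [o2_sat_low & isolate -> immunocompromised]. Adds immunocompromised.
Round 4: (v) [immunocompromised & order_xray -> age_over_65]. Adds age_over_65.
immunocompromised appears in round 3, so it is derivable.

yes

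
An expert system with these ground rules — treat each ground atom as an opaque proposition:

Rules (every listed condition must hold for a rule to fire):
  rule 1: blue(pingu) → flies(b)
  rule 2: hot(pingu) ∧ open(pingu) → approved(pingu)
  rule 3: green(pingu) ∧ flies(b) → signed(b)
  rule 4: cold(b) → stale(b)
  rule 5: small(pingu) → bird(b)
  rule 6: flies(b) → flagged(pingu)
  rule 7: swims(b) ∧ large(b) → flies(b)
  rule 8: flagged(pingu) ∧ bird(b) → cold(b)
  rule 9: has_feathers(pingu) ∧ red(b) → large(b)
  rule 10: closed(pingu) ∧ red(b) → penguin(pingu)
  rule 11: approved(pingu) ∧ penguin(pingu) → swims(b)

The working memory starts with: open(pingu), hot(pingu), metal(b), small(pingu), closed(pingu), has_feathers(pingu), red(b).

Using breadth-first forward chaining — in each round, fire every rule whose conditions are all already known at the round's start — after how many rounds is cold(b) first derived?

Round 1: rule 2 [hot(pingu) ∧ open(pingu) → approved(pingu)]; rule 5 [small(pingu) → bird(b)]; rule 9 [has_feathers(pingu) ∧ red(b) → large(b)]; rule 10 [closed(pingu) ∧ red(b) → penguin(pingu)]. Adds approved(pingu), bird(b), large(b), penguin(pingu).
Round 2: rule 11 [approved(pingu) ∧ penguin(pingu) → swims(b)]. Adds swims(b).
Round 3: rule 7 [swims(b) ∧ large(b) → flies(b)]. Adds flies(b).
Round 4: rule 6 [flies(b) → flagged(pingu)]. Adds flagged(pingu).
Round 5: rule 8 [flagged(pingu) ∧ bird(b) → cold(b)]. Adds cold(b).
cold(b) first appears in round 5.

5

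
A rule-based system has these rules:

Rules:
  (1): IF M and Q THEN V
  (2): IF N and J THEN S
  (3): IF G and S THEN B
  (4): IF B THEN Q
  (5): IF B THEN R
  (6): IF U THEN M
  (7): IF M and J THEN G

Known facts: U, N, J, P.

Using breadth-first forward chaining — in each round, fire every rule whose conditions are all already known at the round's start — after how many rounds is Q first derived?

4

Round 1: (2) [IF N and J THEN S]; (6) [IF U THEN M]. New: S, M.
Round 2: (7) [IF M and J THEN G]. New: G.
Round 3: (3) [IF G and S THEN B]. New: B.
Round 4: (4) [IF B THEN Q]; (5) [IF B THEN R]. New: Q, R.
Q first appears in round 4.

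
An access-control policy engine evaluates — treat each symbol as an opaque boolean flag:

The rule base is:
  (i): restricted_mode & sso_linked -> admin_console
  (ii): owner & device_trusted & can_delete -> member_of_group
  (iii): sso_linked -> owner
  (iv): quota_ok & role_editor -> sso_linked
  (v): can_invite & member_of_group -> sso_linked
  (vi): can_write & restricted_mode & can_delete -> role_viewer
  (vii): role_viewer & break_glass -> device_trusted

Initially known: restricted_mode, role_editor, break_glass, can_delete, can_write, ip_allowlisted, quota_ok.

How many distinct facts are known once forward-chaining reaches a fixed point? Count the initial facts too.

Round 1 — (iv), (vi), derive sso_linked, role_viewer.
Round 2 — (i), (iii), (vii), derive admin_console, owner, device_trusted.
Round 3 — (ii), derive member_of_group.
Closure: {admin_console, break_glass, can_delete, can_write, device_trusted, ip_allowlisted, member_of_group, owner, quota_ok, restricted_mode, role_editor, role_viewer, sso_linked} — 13 facts.

13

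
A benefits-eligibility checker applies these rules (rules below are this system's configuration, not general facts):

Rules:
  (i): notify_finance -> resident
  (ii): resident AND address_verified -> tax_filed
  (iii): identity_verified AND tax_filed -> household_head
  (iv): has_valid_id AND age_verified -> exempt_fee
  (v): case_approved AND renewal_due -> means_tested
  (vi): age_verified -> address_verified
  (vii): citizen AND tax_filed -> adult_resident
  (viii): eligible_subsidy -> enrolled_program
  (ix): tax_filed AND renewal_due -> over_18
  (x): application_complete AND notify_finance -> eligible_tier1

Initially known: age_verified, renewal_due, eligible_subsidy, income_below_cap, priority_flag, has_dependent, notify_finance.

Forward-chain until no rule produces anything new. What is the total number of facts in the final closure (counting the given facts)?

Round 1 fires (i), (vi), (viii), giving resident, address_verified, enrolled_program.
Round 2 fires (ii), giving tax_filed.
Round 3 fires (ix), giving over_18.
Closure: {address_verified, age_verified, eligible_subsidy, enrolled_program, has_dependent, income_below_cap, notify_finance, over_18, priority_flag, renewal_due, resident, tax_filed} — 12 facts.

12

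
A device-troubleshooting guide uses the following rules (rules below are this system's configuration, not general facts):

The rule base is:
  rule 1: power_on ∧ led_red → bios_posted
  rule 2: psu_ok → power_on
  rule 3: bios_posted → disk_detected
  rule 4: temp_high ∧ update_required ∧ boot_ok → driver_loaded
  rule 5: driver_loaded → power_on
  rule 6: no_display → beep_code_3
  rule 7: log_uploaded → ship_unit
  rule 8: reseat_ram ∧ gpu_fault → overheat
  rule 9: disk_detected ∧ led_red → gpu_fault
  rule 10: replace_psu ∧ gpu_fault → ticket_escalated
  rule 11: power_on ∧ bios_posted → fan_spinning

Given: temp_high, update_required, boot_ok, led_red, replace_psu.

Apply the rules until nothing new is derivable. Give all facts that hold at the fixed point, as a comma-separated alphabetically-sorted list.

[1] rule 4 [temp_high ∧ update_required ∧ boot_ok → driver_loaded]. ⇒ new: driver_loaded.
[2] rule 5 [driver_loaded → power_on]. ⇒ new: power_on.
[3] rule 1 [power_on ∧ led_red → bios_posted]. ⇒ new: bios_posted.
[4] rule 3 [bios_posted → disk_detected]; rule 11 [power_on ∧ bios_posted → fan_spinning]. ⇒ new: disk_detected, fan_spinning.
[5] rule 9 [disk_detected ∧ led_red → gpu_fault]. ⇒ new: gpu_fault.
[6] rule 10 [replace_psu ∧ gpu_fault → ticket_escalated]. ⇒ new: ticket_escalated.

bios_posted, boot_ok, disk_detected, driver_loaded, fan_spinning, gpu_fault, led_red, power_on, replace_psu, temp_high, ticket_escalated, update_required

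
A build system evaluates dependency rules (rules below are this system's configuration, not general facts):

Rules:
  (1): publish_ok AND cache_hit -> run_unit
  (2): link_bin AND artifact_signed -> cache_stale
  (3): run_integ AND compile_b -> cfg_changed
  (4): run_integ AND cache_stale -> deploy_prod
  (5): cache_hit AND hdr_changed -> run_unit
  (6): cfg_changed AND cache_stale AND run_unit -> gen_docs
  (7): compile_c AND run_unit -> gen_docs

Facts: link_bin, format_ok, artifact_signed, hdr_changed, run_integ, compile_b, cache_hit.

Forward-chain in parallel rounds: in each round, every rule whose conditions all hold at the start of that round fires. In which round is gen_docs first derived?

2

Round 1: (2) [link_bin AND artifact_signed -> cache_stale]; (3) [run_integ AND compile_b -> cfg_changed]; (5) [cache_hit AND hdr_changed -> run_unit]. Adds cache_stale, cfg_changed, run_unit.
Round 2: (4) [run_integ AND cache_stale -> deploy_prod]; (6) [cfg_changed AND cache_stale AND run_unit -> gen_docs]. Adds deploy_prod, gen_docs.
gen_docs first appears in round 2.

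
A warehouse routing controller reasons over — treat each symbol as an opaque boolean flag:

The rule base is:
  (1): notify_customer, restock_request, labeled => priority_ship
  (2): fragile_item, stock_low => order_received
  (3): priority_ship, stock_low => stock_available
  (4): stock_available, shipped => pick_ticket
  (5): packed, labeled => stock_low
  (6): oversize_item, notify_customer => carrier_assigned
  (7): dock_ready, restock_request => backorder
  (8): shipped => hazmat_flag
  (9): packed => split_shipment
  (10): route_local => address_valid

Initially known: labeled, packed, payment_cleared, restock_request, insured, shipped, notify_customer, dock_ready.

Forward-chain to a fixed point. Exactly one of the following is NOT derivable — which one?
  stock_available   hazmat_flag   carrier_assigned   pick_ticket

Round 1 — (1), (5), (7), (8), (9), derive priority_ship, stock_low, backorder, hazmat_flag, split_shipment.
Round 2 — (3), derive stock_available.
Round 3 — (4), derive pick_ticket.
Derived: hazmat_flag (round 1), pick_ticket (round 3), stock_available (round 2). carrier_assigned never appears in any round.

carrier_assigned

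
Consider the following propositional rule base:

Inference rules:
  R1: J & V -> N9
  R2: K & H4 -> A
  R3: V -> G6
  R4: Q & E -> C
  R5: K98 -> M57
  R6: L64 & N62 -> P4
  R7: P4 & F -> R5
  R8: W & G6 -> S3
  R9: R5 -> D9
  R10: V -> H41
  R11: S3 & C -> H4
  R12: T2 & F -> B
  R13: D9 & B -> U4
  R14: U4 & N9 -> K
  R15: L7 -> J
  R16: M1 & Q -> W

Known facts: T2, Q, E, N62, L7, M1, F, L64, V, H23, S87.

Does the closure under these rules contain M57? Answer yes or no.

Round 1 fires R3, R4, R6, R10, R12, R15, R16, giving G6, C, P4, H41, B, J, W.
Round 2 fires R1, R7, R8, giving N9, R5, S3.
Round 3 fires R9, R11, giving D9, H4.
Round 4 fires R13, giving U4.
Round 5 fires R14, giving K.
Round 6 fires R2, giving A.
Fixed point reached. M57 is concluded only by R5; R5 needs K98 (never derived).

no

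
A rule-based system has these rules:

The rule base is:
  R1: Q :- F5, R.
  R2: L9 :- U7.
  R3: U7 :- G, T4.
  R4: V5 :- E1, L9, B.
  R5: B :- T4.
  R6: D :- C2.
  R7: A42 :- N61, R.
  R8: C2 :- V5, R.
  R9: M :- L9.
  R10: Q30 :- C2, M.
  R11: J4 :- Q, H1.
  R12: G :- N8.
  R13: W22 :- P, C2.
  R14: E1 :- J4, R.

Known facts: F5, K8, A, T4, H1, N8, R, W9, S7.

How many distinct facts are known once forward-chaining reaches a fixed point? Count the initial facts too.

21

[1] R1 [Q :- F5, R.]; R5 [B :- T4.]; R12 [G :- N8.]. ⇒ new: Q, B, G.
[2] R3 [U7 :- G, T4.]; R11 [J4 :- Q, H1.]. ⇒ new: U7, J4.
[3] R2 [L9 :- U7.]; R14 [E1 :- J4, R.]. ⇒ new: L9, E1.
[4] R4 [V5 :- E1, L9, B.]; R9 [M :- L9.]. ⇒ new: V5, M.
[5] R8 [C2 :- V5, R.]. ⇒ new: C2.
[6] R6 [D :- C2.]; R10 [Q30 :- C2, M.]. ⇒ new: D, Q30.
Closure: {A, B, C2, D, E1, F5, G, H1, J4, K8, L9, M, N8, Q, Q30, R, S7, T4, U7, V5, W9} — 21 facts.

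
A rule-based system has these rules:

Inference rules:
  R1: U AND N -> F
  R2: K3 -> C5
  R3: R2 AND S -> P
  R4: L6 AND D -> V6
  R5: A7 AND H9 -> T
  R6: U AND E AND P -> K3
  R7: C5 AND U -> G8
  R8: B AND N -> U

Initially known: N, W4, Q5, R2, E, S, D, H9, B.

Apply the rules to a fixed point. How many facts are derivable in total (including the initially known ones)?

15

Round 1 fires R3, R8, giving P, U.
Round 2 fires R1, R6, giving F, K3.
Round 3 fires R2, giving C5.
Round 4 fires R7, giving G8.
Closure: {B, C5, D, E, F, G8, H9, K3, N, P, Q5, R2, S, U, W4} — 15 facts.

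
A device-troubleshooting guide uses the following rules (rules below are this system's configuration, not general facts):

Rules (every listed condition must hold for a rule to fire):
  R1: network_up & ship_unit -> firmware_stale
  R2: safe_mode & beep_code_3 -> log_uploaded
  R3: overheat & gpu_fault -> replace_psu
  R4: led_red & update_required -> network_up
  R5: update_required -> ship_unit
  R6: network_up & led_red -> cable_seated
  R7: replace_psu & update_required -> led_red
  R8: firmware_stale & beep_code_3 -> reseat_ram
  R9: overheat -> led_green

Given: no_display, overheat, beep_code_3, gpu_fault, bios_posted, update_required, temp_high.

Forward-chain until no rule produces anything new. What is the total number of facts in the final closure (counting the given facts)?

[1] R3 [overheat & gpu_fault -> replace_psu]; R5 [update_required -> ship_unit]; R9 [overheat -> led_green]. ⇒ new: replace_psu, ship_unit, led_green.
[2] R7 [replace_psu & update_required -> led_red]. ⇒ new: led_red.
[3] R4 [led_red & update_required -> network_up]. ⇒ new: network_up.
[4] R1 [network_up & ship_unit -> firmware_stale]; R6 [network_up & led_red -> cable_seated]. ⇒ new: firmware_stale, cable_seated.
[5] R8 [firmware_stale & beep_code_3 -> reseat_ram]. ⇒ new: reseat_ram.
Closure: {beep_code_3, bios_posted, cable_seated, firmware_stale, gpu_fault, led_green, led_red, network_up, no_display, overheat, replace_psu, reseat_ram, ship_unit, temp_high, update_required} — 15 facts.

15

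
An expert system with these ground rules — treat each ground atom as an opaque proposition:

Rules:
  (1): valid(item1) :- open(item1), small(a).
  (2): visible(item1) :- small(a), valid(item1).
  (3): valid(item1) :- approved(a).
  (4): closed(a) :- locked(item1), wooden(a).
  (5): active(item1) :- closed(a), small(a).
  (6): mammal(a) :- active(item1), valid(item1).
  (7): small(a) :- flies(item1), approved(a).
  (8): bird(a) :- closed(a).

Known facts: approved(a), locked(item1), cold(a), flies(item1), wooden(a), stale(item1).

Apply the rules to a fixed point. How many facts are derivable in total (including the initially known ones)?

13

Round 1: (3) [valid(item1) :- approved(a).]; (4) [closed(a) :- locked(item1), wooden(a).]; (7) [small(a) :- flies(item1), approved(a).]. Adds valid(item1), closed(a), small(a).
Round 2: (2) [visible(item1) :- small(a), valid(item1).]; (5) [active(item1) :- closed(a), small(a).]; (8) [bird(a) :- closed(a).]. Adds visible(item1), active(item1), bird(a).
Round 3: (6) [mammal(a) :- active(item1), valid(item1).]. Adds mammal(a).
Closure: {active(item1), approved(a), bird(a), closed(a), cold(a), flies(item1), locked(item1), mammal(a), small(a), stale(item1), valid(item1), visible(item1), wooden(a)} — 13 facts.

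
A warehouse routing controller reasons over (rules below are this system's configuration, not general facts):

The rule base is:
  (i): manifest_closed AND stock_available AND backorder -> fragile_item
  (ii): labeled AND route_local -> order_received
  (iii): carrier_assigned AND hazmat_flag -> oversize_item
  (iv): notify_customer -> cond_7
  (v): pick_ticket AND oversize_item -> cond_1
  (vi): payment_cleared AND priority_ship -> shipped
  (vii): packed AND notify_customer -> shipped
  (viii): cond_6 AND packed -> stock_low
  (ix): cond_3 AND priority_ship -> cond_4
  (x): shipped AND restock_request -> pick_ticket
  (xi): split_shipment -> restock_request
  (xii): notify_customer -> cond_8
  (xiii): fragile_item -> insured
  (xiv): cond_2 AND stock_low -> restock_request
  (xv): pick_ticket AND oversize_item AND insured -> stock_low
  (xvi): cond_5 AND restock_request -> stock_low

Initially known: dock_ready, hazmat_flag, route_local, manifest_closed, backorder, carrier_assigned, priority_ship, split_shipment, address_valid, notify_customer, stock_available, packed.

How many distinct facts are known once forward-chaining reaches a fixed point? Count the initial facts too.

22

Round 1: (i) [manifest_closed AND stock_available AND backorder -> fragile_item]; (iii) [carrier_assigned AND hazmat_flag -> oversize_item]; (iv) [notify_customer -> cond_7]; (vii) [packed AND notify_customer -> shipped]; (xi) [split_shipment -> restock_request]; (xii) [notify_customer -> cond_8]. New: fragile_item, oversize_item, cond_7, shipped, restock_request, cond_8.
Round 2: (x) [shipped AND restock_request -> pick_ticket]; (xiii) [fragile_item -> insured]. New: pick_ticket, insured.
Round 3: (v) [pick_ticket AND oversize_item -> cond_1]; (xv) [pick_ticket AND oversize_item AND insured -> stock_low]. New: cond_1, stock_low.
Closure: {address_valid, backorder, carrier_assigned, cond_1, cond_7, cond_8, dock_ready, fragile_item, hazmat_flag, insured, manifest_closed, notify_customer, oversize_item, packed, pick_ticket, priority_ship, restock_request, route_local, shipped, split_shipment, stock_available, stock_low} — 22 facts.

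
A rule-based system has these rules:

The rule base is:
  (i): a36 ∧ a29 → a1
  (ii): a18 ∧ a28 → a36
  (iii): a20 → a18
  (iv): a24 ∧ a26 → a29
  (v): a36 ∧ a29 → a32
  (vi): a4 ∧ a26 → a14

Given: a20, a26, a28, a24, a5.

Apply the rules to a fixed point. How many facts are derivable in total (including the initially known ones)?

10

Round 1: (iii) [a20 → a18]; (iv) [a24 ∧ a26 → a29]. Adds a18, a29.
Round 2: (ii) [a18 ∧ a28 → a36]. Adds a36.
Round 3: (i) [a36 ∧ a29 → a1]; (v) [a36 ∧ a29 → a32]. Adds a1, a32.
Closure: {a1, a18, a20, a24, a26, a28, a29, a32, a36, a5} — 10 facts.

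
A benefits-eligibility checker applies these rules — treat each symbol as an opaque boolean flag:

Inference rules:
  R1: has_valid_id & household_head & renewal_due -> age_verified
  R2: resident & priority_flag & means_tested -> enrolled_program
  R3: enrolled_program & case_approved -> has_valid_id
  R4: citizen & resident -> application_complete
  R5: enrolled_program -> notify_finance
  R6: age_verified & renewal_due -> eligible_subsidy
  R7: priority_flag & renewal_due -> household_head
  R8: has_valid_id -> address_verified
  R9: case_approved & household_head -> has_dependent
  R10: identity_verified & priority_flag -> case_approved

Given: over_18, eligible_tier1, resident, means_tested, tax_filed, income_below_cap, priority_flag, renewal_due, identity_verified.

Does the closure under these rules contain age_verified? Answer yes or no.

Round 1: R2 [resident & priority_flag & means_tested -> enrolled_program]; R7 [priority_flag & renewal_due -> household_head]; R10 [identity_verified & priority_flag -> case_approved]. New: enrolled_program, household_head, case_approved.
Round 2: R3 [enrolled_program & case_approved -> has_valid_id]; R5 [enrolled_program -> notify_finance]; R9 [case_approved & household_head -> has_dependent]. New: has_valid_id, notify_finance, has_dependent.
Round 3: R1 [has_valid_id & household_head & renewal_due -> age_verified]; R8 [has_valid_id -> address_verified]. New: age_verified, address_verified.
Round 4: R6 [age_verified & renewal_due -> eligible_subsidy]. New: eligible_subsidy.
age_verified appears in round 3, so it is derivable.

yes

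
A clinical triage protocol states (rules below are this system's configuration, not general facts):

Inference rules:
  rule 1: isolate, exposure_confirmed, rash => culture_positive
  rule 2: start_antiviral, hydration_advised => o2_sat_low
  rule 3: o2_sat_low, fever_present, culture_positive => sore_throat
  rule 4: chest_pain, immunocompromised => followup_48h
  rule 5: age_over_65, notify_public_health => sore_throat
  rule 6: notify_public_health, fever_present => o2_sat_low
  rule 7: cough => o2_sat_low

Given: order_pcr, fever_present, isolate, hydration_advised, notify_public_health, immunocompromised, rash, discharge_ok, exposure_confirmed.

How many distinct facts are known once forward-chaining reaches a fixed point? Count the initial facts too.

12

Round 1 — rule 1, rule 6, derive culture_positive, o2_sat_low.
Round 2 — rule 3, derive sore_throat.
Closure: {culture_positive, discharge_ok, exposure_confirmed, fever_present, hydration_advised, immunocompromised, isolate, notify_public_health, o2_sat_low, order_pcr, rash, sore_throat} — 12 facts.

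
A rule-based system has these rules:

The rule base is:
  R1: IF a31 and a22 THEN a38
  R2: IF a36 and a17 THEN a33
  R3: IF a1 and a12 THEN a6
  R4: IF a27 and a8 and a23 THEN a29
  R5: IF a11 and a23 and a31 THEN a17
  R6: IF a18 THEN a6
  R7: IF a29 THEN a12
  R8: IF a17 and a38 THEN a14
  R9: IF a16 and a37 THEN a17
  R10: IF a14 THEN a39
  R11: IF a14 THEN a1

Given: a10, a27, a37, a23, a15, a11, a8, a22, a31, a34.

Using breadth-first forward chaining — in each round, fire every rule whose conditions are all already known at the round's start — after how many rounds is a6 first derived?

Round 1: R1 [IF a31 and a22 THEN a38]; R4 [IF a27 and a8 and a23 THEN a29]; R5 [IF a11 and a23 and a31 THEN a17]. Adds a38, a29, a17.
Round 2: R7 [IF a29 THEN a12]; R8 [IF a17 and a38 THEN a14]. Adds a12, a14.
Round 3: R10 [IF a14 THEN a39]; R11 [IF a14 THEN a1]. Adds a39, a1.
Round 4: R3 [IF a1 and a12 THEN a6]. Adds a6.
a6 first appears in round 4.

4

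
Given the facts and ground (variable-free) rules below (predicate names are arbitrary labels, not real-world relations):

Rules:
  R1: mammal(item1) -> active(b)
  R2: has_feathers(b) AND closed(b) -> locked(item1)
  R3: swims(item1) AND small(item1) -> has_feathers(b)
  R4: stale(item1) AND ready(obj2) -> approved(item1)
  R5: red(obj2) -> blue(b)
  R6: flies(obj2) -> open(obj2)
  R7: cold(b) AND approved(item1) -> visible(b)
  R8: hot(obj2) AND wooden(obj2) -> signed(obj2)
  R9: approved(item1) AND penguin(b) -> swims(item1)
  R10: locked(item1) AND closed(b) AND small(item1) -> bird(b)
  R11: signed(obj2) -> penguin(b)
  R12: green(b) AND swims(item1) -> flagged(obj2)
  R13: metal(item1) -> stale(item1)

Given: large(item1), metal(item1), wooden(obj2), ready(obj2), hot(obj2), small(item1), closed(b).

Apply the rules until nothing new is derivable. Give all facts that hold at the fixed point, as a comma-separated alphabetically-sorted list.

approved(item1), bird(b), closed(b), has_feathers(b), hot(obj2), large(item1), locked(item1), metal(item1), penguin(b), ready(obj2), signed(obj2), small(item1), stale(item1), swims(item1), wooden(obj2)

Round 1 fires R8, R13, giving signed(obj2), stale(item1).
Round 2 fires R4, R11, giving approved(item1), penguin(b).
Round 3 fires R9, giving swims(item1).
Round 4 fires R3, giving has_feathers(b).
Round 5 fires R2, giving locked(item1).
Round 6 fires R10, giving bird(b).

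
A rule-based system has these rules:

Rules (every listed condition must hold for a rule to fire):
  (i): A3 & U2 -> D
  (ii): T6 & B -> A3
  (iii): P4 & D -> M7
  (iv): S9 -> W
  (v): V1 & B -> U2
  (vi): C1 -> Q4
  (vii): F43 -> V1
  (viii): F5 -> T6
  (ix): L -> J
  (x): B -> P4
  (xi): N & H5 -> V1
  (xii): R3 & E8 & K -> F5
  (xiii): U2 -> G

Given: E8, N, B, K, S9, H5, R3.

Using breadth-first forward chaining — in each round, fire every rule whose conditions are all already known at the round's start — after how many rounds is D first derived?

Round 1: (iv) [S9 -> W]; (x) [B -> P4]; (xi) [N & H5 -> V1]; (xii) [R3 & E8 & K -> F5]. New: W, P4, V1, F5.
Round 2: (v) [V1 & B -> U2]; (viii) [F5 -> T6]. New: U2, T6.
Round 3: (ii) [T6 & B -> A3]; (xiii) [U2 -> G]. New: A3, G.
Round 4: (i) [A3 & U2 -> D]. New: D.
D first appears in round 4.

4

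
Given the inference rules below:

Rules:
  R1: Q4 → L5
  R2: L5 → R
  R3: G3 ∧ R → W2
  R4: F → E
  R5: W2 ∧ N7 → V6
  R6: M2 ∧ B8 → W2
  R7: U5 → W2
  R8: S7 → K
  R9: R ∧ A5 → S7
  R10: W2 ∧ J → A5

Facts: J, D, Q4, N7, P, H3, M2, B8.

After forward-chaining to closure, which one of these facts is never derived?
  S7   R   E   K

Round 1 fires R1, R6, giving L5, W2.
Round 2 fires R2, R5, R10, giving R, V6, A5.
Round 3 fires R9, giving S7.
Round 4 fires R8, giving K.
Derived: K (round 4), S7 (round 3), R (round 2). E never appears in any round.

E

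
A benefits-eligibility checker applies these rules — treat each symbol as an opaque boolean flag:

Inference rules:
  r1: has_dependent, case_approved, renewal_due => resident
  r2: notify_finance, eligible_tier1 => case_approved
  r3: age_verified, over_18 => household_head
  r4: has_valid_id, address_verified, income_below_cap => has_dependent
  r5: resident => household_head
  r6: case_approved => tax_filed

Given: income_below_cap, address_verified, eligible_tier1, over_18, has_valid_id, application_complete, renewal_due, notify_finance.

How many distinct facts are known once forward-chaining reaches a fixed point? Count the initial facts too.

13

Round 1 fires r2, r4, giving case_approved, has_dependent.
Round 2 fires r1, r6, giving resident, tax_filed.
Round 3 fires r5, giving household_head.
Closure: {address_verified, application_complete, case_approved, eligible_tier1, has_dependent, has_valid_id, household_head, income_below_cap, notify_finance, over_18, renewal_due, resident, tax_filed} — 13 facts.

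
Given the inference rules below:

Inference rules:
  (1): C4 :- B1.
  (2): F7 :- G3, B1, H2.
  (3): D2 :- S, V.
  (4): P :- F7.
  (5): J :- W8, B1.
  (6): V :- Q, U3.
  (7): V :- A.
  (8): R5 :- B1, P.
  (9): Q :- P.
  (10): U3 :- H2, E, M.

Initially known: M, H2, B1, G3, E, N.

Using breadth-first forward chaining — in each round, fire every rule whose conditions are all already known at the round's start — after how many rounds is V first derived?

4

Round 1 fires (1), (2), (10), giving C4, F7, U3.
Round 2 fires (4), giving P.
Round 3 fires (8), (9), giving R5, Q.
Round 4 fires (6), giving V.
V first appears in round 4.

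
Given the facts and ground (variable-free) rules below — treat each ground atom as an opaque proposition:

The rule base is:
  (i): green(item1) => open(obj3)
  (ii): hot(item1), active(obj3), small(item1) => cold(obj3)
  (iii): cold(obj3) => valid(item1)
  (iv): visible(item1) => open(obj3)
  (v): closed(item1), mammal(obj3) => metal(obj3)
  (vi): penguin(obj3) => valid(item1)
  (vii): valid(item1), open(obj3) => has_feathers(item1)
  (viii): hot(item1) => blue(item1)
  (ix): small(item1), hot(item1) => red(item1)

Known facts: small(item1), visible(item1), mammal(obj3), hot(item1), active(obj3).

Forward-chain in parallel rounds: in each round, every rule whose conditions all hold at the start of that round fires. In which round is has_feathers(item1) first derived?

Round 1: (ii) [hot(item1), active(obj3), small(item1) => cold(obj3)]; (iv) [visible(item1) => open(obj3)]; (viii) [hot(item1) => blue(item1)]; (ix) [small(item1), hot(item1) => red(item1)]. Adds cold(obj3), open(obj3), blue(item1), red(item1).
Round 2: (iii) [cold(obj3) => valid(item1)]. Adds valid(item1).
Round 3: (vii) [valid(item1), open(obj3) => has_feathers(item1)]. Adds has_feathers(item1).
has_feathers(item1) first appears in round 3.

3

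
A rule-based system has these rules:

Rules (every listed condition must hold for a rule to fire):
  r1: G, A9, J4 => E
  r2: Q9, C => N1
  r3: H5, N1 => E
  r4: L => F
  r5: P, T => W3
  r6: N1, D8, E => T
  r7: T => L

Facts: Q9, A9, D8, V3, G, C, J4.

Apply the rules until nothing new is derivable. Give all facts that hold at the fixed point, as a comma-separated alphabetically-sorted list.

A9, C, D8, E, F, G, J4, L, N1, Q9, T, V3

Round 1: r1 [G, A9, J4 => E]; r2 [Q9, C => N1]. Adds E, N1.
Round 2: r6 [N1, D8, E => T]. Adds T.
Round 3: r7 [T => L]. Adds L.
Round 4: r4 [L => F]. Adds F.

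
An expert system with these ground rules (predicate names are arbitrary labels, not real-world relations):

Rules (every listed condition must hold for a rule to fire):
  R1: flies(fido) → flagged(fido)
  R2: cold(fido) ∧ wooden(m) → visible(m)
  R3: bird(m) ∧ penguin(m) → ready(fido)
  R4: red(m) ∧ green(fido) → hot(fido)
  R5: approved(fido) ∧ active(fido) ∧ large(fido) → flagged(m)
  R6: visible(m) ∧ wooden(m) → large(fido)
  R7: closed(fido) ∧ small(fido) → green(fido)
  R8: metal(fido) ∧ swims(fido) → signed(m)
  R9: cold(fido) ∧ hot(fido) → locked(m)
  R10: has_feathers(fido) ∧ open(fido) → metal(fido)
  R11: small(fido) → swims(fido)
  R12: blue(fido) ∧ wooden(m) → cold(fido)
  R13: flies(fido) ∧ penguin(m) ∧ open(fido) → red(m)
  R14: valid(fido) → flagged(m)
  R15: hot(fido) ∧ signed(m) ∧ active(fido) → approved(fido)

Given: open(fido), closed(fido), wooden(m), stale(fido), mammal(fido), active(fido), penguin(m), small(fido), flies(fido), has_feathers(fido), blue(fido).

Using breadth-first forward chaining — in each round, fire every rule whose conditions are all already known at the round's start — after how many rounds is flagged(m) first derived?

4

[1] R1 [flies(fido) → flagged(fido)]; R7 [closed(fido) ∧ small(fido) → green(fido)]; R10 [has_feathers(fido) ∧ open(fido) → metal(fido)]; R11 [small(fido) → swims(fido)]; R12 [blue(fido) ∧ wooden(m) → cold(fido)]; R13 [flies(fido) ∧ penguin(m) ∧ open(fido) → red(m)]. ⇒ new: flagged(fido), green(fido), metal(fido), swims(fido), cold(fido), red(m).
[2] R2 [cold(fido) ∧ wooden(m) → visible(m)]; R4 [red(m) ∧ green(fido) → hot(fido)]; R8 [metal(fido) ∧ swims(fido) → signed(m)]. ⇒ new: visible(m), hot(fido), signed(m).
[3] R6 [visible(m) ∧ wooden(m) → large(fido)]; R9 [cold(fido) ∧ hot(fido) → locked(m)]; R15 [hot(fido) ∧ signed(m) ∧ active(fido) → approved(fido)]. ⇒ new: large(fido), locked(m), approved(fido).
[4] R5 [approved(fido) ∧ active(fido) ∧ large(fido) → flagged(m)]. ⇒ new: flagged(m).
flagged(m) first appears in round 4.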